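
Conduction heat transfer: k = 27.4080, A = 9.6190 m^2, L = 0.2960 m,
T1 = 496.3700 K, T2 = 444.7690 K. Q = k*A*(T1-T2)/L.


dT = 51.6010 K
Q = 27.4080 * 9.6190 * 51.6010 / 0.2960 = 45959.3288 W

45959.3288 W


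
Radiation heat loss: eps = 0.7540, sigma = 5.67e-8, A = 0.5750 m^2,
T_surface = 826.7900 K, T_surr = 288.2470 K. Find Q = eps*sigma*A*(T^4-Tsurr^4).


T^4 = 4.6728e+11
Tsurr^4 = 6.9033e+09
Q = 0.7540 * 5.67e-8 * 0.5750 * 4.6038e+11 = 11317.2073 W

11317.2073 W


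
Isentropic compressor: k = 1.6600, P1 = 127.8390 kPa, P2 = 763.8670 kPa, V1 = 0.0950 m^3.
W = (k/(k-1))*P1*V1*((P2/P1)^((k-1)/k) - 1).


(k-1)/k = 0.3976
(P2/P1)^exp = 2.0355
W = 2.5152 * 127.8390 * 0.0950 * (2.0355 - 1) = 31.6301 kJ

31.6301 kJ


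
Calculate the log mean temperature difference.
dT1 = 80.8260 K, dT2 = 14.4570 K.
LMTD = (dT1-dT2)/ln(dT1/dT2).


dT1/dT2 = 5.5908
ln(dT1/dT2) = 1.7211
LMTD = 66.3690 / 1.7211 = 38.5615 K

38.5615 K


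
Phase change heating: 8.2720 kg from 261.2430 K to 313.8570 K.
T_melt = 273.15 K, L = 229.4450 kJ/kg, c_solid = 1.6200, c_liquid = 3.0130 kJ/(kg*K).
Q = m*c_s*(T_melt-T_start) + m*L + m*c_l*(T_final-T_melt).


Q1 (sensible, solid) = 8.2720 * 1.6200 * 11.9070 = 159.5614 kJ
Q2 (latent) = 8.2720 * 229.4450 = 1897.9690 kJ
Q3 (sensible, liquid) = 8.2720 * 3.0130 * 40.7070 = 1014.5624 kJ
Q_total = 3072.0928 kJ

3072.0928 kJ


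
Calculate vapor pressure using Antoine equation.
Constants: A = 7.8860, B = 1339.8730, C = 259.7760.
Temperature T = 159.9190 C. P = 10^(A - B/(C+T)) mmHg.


C+T = 419.6950
B/(C+T) = 3.1925
log10(P) = 7.8860 - 3.1925 = 4.6935
P = 10^4.6935 = 49375.0824 mmHg

49375.0824 mmHg


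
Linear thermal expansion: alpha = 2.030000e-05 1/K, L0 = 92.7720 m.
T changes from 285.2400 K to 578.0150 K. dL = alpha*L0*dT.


dT = 292.7750 K
dL = 2.030000e-05 * 92.7720 * 292.7750 = 0.551375 m
L_final = 93.323375 m

dL = 0.551375 m


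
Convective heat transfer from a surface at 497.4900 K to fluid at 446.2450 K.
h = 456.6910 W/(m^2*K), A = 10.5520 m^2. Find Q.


dT = 51.2450 K
Q = 456.6910 * 10.5520 * 51.2450 = 246949.8309 W

246949.8309 W


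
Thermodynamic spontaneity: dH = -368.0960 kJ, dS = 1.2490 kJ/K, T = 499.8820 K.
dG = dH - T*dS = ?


T*dS = 499.8820 * 1.2490 = 624.3526 kJ
dG = -368.0960 - 624.3526 = -992.4486 kJ (spontaneous)

dG = -992.4486 kJ, spontaneous


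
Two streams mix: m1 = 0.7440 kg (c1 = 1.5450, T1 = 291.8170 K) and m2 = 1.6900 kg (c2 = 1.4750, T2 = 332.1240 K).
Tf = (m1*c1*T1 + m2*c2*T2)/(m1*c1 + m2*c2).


num = 1163.3399
den = 3.6422
Tf = 319.4032 K

319.4032 K


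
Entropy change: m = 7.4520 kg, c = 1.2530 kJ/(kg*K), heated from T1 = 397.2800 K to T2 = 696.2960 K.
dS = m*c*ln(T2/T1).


T2/T1 = 1.7527
ln(T2/T1) = 0.5611
dS = 7.4520 * 1.2530 * 0.5611 = 5.2395 kJ/K

5.2395 kJ/K


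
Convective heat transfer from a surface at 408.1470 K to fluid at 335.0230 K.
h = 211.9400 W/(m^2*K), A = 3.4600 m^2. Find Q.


dT = 73.1240 K
Q = 211.9400 * 3.4600 * 73.1240 = 53622.7359 W

53622.7359 W


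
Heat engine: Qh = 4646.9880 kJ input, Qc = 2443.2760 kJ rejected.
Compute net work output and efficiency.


W = 4646.9880 - 2443.2760 = 2203.7120 kJ
eta = 2203.7120 / 4646.9880 = 0.4742 = 47.4224%

W = 2203.7120 kJ, eta = 47.4224%


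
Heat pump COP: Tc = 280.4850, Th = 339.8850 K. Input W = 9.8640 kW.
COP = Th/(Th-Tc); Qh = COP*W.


COP = 339.8850 / 59.4000 = 5.7220
Qh = 5.7220 * 9.8640 = 56.4415 kW

COP = 5.7220, Qh = 56.4415 kW


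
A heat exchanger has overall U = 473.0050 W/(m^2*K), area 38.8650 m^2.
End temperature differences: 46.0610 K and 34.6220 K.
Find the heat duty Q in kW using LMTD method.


LMTD = 40.0697 K
Q = 473.0050 * 38.8650 * 40.0697 = 736615.5847 W = 736.6156 kW

736.6156 kW


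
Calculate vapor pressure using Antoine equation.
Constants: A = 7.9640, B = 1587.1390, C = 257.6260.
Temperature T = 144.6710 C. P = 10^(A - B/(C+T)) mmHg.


C+T = 402.2970
B/(C+T) = 3.9452
log10(P) = 7.9640 - 3.9452 = 4.0188
P = 10^4.0188 = 10442.5789 mmHg

10442.5789 mmHg


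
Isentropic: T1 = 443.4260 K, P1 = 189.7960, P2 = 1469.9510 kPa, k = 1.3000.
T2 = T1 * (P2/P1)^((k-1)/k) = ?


(k-1)/k = 0.2308
(P2/P1)^exp = 1.6038
T2 = 443.4260 * 1.6038 = 711.1785 K

711.1785 K


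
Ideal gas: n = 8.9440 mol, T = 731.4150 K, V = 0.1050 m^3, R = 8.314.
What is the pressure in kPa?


P = nRT/V = 8.9440 * 8.314 * 731.4150 / 0.1050
= 54388.3237 / 0.1050 = 517984.0349 Pa = 517.9840 kPa

517.9840 kPa


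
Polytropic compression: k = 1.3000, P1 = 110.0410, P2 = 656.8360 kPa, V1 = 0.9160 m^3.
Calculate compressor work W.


(k-1)/k = 0.2308
(P2/P1)^exp = 1.5103
W = 4.3333 * 110.0410 * 0.9160 * (1.5103 - 1) = 222.8802 kJ

222.8802 kJ


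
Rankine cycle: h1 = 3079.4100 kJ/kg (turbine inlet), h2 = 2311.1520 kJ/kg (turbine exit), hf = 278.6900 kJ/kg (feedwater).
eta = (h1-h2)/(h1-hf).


W = 768.2580 kJ/kg
Q_in = 2800.7200 kJ/kg
eta = 0.2743 = 27.4307%

eta = 27.4307%


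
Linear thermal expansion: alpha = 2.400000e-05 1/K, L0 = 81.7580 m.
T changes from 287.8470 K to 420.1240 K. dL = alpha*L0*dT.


dT = 132.2770 K
dL = 2.400000e-05 * 81.7580 * 132.2770 = 0.259553 m
L_final = 82.017553 m

dL = 0.259553 m


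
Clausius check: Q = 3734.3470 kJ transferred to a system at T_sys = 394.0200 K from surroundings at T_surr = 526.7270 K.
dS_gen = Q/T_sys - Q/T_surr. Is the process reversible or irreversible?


dS_sys = 3734.3470/394.0200 = 9.4776 kJ/K
dS_surr = -3734.3470/526.7270 = -7.0897 kJ/K
dS_gen = 9.4776 - 7.0897 = 2.3878 kJ/K (irreversible)

dS_gen = 2.3878 kJ/K, irreversible


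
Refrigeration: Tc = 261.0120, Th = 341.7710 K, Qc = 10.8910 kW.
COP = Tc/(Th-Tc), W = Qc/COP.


COP = 261.0120 / 80.7590 = 3.2320
W = 10.8910 / 3.2320 = 3.3698 kW

COP = 3.2320, W = 3.3698 kW


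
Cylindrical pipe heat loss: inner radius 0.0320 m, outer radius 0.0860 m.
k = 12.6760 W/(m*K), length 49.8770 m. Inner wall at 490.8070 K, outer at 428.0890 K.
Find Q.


dT = 62.7180 K
ln(ro/ri) = 0.9886
Q = 2*pi*12.6760*49.8770*62.7180 / 0.9886 = 252016.5210 W

252016.5210 W


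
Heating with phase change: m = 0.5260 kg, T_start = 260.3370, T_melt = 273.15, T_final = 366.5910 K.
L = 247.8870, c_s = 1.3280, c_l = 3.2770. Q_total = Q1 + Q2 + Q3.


Q1 (sensible, solid) = 0.5260 * 1.3280 * 12.8130 = 8.9502 kJ
Q2 (latent) = 0.5260 * 247.8870 = 130.3886 kJ
Q3 (sensible, liquid) = 0.5260 * 3.2770 * 93.4410 = 161.0644 kJ
Q_total = 300.4032 kJ

300.4032 kJ


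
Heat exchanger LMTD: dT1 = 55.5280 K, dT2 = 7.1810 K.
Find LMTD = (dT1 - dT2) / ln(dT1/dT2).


dT1/dT2 = 7.7326
ln(dT1/dT2) = 2.0454
LMTD = 48.3470 / 2.0454 = 23.6364 K

23.6364 K


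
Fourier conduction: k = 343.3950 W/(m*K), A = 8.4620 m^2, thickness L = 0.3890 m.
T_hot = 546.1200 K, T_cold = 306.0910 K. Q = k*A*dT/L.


dT = 240.0290 K
Q = 343.3950 * 8.4620 * 240.0290 / 0.3890 = 1793003.3574 W

1793003.3574 W


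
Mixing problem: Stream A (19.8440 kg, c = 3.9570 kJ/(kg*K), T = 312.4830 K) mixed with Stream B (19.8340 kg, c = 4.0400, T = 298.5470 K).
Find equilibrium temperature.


num = 48459.3914
den = 158.6521
Tf = 305.4444 K

305.4444 K


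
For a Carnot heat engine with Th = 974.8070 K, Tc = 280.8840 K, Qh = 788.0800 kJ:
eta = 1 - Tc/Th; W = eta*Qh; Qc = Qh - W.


eta = 1 - 280.8840/974.8070 = 0.7119
W = 0.7119 * 788.0800 = 561.0001 kJ
Qc = 788.0800 - 561.0001 = 227.0799 kJ

eta = 71.1857%, W = 561.0001 kJ, Qc = 227.0799 kJ


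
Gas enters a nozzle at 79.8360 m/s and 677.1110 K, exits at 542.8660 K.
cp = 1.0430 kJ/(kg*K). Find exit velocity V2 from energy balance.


dT = 134.2450 K
2*cp*1000*dT = 280035.0700
V1^2 = 6373.7869
V2 = sqrt(286408.8569) = 535.1718 m/s

535.1718 m/s


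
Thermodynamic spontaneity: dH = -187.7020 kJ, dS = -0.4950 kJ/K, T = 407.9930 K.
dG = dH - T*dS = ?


T*dS = 407.9930 * -0.4950 = -201.9565 kJ
dG = -187.7020 + 201.9565 = 14.2545 kJ (non-spontaneous)

dG = 14.2545 kJ, non-spontaneous


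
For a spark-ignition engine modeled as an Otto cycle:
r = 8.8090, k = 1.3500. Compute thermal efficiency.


r^(k-1) = 2.1415
eta = 1 - 1/2.1415 = 0.5330 = 53.3044%

53.3044%


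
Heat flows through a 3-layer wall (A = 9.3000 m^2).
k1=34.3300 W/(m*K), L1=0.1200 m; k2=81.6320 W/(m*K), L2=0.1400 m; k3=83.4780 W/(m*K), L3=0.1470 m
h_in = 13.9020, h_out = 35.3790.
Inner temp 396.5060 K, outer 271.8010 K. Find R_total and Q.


R_conv_in = 1/(13.9020*9.3000) = 0.0077
R_1 = 0.1200/(34.3300*9.3000) = 0.0004
R_2 = 0.1400/(81.6320*9.3000) = 0.0002
R_3 = 0.1470/(83.4780*9.3000) = 0.0002
R_conv_out = 1/(35.3790*9.3000) = 0.0030
R_total = 0.0115 K/W
Q = 124.7050 / 0.0115 = 10821.7643 W

R_total = 0.0115 K/W, Q = 10821.7643 W


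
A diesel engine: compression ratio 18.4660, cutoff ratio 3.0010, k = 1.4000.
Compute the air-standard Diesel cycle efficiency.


r^(k-1) = 3.2103
rc^k = 4.6577
eta = 0.5933 = 59.3290%

59.3290%


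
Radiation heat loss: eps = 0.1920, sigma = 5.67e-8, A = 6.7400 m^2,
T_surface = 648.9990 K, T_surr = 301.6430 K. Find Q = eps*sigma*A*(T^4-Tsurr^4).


T^4 = 1.7741e+11
Tsurr^4 = 8.2789e+09
Q = 0.1920 * 5.67e-8 * 6.7400 * 1.6913e+11 = 12409.8221 W

12409.8221 W


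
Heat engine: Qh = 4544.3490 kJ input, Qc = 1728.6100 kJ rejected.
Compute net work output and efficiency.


W = 4544.3490 - 1728.6100 = 2815.7390 kJ
eta = 2815.7390 / 4544.3490 = 0.6196 = 61.9613%

W = 2815.7390 kJ, eta = 61.9613%


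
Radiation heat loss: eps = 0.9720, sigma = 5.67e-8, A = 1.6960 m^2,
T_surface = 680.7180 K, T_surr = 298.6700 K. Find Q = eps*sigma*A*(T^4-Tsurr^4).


T^4 = 2.1472e+11
Tsurr^4 = 7.9573e+09
Q = 0.9720 * 5.67e-8 * 1.6960 * 2.0676e+11 = 19326.0742 W

19326.0742 W


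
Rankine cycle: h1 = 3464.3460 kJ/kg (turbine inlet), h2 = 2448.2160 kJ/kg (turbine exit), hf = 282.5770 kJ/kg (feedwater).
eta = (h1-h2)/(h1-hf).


W = 1016.1300 kJ/kg
Q_in = 3181.7690 kJ/kg
eta = 0.3194 = 31.9360%

eta = 31.9360%


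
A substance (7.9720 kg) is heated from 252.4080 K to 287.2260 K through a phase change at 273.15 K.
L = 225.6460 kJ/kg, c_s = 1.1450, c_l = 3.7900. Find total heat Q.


Q1 (sensible, solid) = 7.9720 * 1.1450 * 20.7420 = 189.3317 kJ
Q2 (latent) = 7.9720 * 225.6460 = 1798.8499 kJ
Q3 (sensible, liquid) = 7.9720 * 3.7900 * 14.0760 = 425.2906 kJ
Q_total = 2413.4722 kJ

2413.4722 kJ


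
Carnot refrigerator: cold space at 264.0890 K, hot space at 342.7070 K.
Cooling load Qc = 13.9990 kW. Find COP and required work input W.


COP = 264.0890 / 78.6180 = 3.3591
W = 13.9990 / 3.3591 = 4.1674 kW

COP = 3.3591, W = 4.1674 kW


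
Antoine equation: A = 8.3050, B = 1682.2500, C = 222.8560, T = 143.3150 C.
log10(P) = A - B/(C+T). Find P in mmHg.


C+T = 366.1710
B/(C+T) = 4.5942
log10(P) = 8.3050 - 4.5942 = 3.7108
P = 10^3.7108 = 5138.4836 mmHg

5138.4836 mmHg


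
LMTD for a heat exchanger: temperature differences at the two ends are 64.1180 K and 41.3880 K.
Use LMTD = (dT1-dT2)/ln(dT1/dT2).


dT1/dT2 = 1.5492
ln(dT1/dT2) = 0.4377
LMTD = 22.7300 / 0.4377 = 51.9265 K

51.9265 K


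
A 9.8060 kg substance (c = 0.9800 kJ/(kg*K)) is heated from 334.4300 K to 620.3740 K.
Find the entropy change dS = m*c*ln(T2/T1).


T2/T1 = 1.8550
ln(T2/T1) = 0.6179
dS = 9.8060 * 0.9800 * 0.6179 = 5.9379 kJ/K

5.9379 kJ/K


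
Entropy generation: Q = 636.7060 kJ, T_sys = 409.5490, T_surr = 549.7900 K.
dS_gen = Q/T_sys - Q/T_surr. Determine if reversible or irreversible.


dS_sys = 636.7060/409.5490 = 1.5547 kJ/K
dS_surr = -636.7060/549.7900 = -1.1581 kJ/K
dS_gen = 1.5547 - 1.1581 = 0.3966 kJ/K (irreversible)

dS_gen = 0.3966 kJ/K, irreversible


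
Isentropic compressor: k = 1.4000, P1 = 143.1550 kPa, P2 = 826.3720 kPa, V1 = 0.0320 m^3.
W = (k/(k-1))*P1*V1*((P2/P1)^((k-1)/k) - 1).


(k-1)/k = 0.2857
(P2/P1)^exp = 1.6502
W = 3.5000 * 143.1550 * 0.0320 * (1.6502 - 1) = 10.4247 kJ

10.4247 kJ


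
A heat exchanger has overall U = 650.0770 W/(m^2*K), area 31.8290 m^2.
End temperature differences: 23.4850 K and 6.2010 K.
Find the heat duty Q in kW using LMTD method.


LMTD = 12.9794 K
Q = 650.0770 * 31.8290 * 12.9794 = 268560.1179 W = 268.5601 kW

268.5601 kW


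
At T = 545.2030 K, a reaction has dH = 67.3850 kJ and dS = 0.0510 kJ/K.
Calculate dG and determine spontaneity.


T*dS = 545.2030 * 0.0510 = 27.8054 kJ
dG = 67.3850 - 27.8054 = 39.5796 kJ (non-spontaneous)

dG = 39.5796 kJ, non-spontaneous


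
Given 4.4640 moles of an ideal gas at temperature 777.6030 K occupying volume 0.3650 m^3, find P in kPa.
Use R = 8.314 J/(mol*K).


P = nRT/V = 4.4640 * 8.314 * 777.6030 / 0.3650
= 28859.7214 / 0.3650 = 79067.7297 Pa = 79.0677 kPa

79.0677 kPa


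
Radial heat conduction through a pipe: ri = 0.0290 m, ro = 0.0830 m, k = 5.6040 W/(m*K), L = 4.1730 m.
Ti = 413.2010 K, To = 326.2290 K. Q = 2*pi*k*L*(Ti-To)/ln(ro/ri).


dT = 86.9720 K
ln(ro/ri) = 1.0515
Q = 2*pi*5.6040*4.1730*86.9720 / 1.0515 = 12152.8480 W

12152.8480 W


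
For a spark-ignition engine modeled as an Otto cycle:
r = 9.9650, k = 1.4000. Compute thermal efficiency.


r^(k-1) = 2.5084
eta = 1 - 1/2.5084 = 0.6013 = 60.1334%

60.1334%


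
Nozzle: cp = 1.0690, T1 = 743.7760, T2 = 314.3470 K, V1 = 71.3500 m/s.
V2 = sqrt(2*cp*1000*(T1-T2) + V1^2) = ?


dT = 429.4290 K
2*cp*1000*dT = 918119.2020
V1^2 = 5090.8225
V2 = sqrt(923210.0245) = 960.8382 m/s

960.8382 m/s


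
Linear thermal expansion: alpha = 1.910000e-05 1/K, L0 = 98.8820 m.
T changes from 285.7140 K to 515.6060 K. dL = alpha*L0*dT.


dT = 229.8920 K
dL = 1.910000e-05 * 98.8820 * 229.8920 = 0.434185 m
L_final = 99.316185 m

dL = 0.434185 m


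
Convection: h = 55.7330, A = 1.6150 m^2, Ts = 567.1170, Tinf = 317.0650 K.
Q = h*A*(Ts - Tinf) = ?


dT = 250.0520 K
Q = 55.7330 * 1.6150 * 250.0520 = 22506.8792 W

22506.8792 W


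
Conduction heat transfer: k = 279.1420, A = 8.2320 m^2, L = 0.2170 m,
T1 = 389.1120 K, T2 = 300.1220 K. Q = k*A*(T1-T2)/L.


dT = 88.9900 K
Q = 279.1420 * 8.2320 * 88.9900 / 0.2170 = 942349.5348 W

942349.5348 W


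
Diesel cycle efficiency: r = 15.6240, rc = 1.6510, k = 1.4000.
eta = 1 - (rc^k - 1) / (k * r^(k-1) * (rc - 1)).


r^(k-1) = 3.0027
rc^k = 2.0177
eta = 0.6281 = 62.8146%

62.8146%


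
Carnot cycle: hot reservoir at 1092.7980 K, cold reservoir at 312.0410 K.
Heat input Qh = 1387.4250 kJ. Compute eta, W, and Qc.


eta = 1 - 312.0410/1092.7980 = 0.7145
W = 0.7145 * 1387.4250 = 991.2553 kJ
Qc = 1387.4250 - 991.2553 = 396.1697 kJ

eta = 71.4457%, W = 991.2553 kJ, Qc = 396.1697 kJ


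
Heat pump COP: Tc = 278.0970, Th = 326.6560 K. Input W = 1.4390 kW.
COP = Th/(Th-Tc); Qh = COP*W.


COP = 326.6560 / 48.5590 = 6.7270
Qh = 6.7270 * 1.4390 = 9.6801 kW

COP = 6.7270, Qh = 9.6801 kW


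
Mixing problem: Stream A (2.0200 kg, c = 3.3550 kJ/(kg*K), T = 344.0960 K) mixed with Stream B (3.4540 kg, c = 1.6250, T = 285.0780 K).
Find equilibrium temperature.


num = 3932.0445
den = 12.3898
Tf = 317.3601 K

317.3601 K


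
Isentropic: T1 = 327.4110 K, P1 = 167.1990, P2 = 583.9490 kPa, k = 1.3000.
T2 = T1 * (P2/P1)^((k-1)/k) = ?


(k-1)/k = 0.2308
(P2/P1)^exp = 1.3346
T2 = 327.4110 * 1.3346 = 436.9518 K

436.9518 K


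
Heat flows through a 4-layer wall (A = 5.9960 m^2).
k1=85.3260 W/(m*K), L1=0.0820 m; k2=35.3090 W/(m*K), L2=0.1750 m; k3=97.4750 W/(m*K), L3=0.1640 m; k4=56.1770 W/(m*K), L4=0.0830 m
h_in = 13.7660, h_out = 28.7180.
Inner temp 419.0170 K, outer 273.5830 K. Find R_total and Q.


R_conv_in = 1/(13.7660*5.9960) = 0.0121
R_1 = 0.0820/(85.3260*5.9960) = 0.0002
R_2 = 0.1750/(35.3090*5.9960) = 0.0008
R_3 = 0.1640/(97.4750*5.9960) = 0.0003
R_4 = 0.0830/(56.1770*5.9960) = 0.0002
R_conv_out = 1/(28.7180*5.9960) = 0.0058
R_total = 0.0194 K/W
Q = 145.4340 / 0.0194 = 7482.5152 W

R_total = 0.0194 K/W, Q = 7482.5152 W


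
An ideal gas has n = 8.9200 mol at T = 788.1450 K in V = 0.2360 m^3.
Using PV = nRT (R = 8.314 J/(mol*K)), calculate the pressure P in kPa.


P = nRT/V = 8.9200 * 8.314 * 788.1450 / 0.2360
= 58449.5268 / 0.2360 = 247667.4863 Pa = 247.6675 kPa

247.6675 kPa


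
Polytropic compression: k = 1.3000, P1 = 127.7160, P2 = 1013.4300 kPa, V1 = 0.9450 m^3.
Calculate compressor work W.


(k-1)/k = 0.2308
(P2/P1)^exp = 1.6128
W = 4.3333 * 127.7160 * 0.9450 * (1.6128 - 1) = 320.5073 kJ

320.5073 kJ


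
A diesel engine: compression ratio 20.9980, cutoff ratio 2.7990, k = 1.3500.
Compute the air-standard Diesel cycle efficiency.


r^(k-1) = 2.9024
rc^k = 4.0129
eta = 0.5726 = 57.2583%

57.2583%


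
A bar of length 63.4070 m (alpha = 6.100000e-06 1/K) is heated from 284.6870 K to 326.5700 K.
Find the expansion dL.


dT = 41.8830 K
dL = 6.100000e-06 * 63.4070 * 41.8830 = 0.016200 m
L_final = 63.423200 m

dL = 0.016200 m


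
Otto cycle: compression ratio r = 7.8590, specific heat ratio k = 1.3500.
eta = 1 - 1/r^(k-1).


r^(k-1) = 2.0577
eta = 1 - 1/2.0577 = 0.5140 = 51.4017%

51.4017%


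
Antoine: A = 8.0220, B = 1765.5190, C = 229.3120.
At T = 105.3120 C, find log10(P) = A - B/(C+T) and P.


C+T = 334.6240
B/(C+T) = 5.2761
log10(P) = 8.0220 - 5.2761 = 2.7459
P = 10^2.7459 = 557.0218 mmHg

557.0218 mmHg


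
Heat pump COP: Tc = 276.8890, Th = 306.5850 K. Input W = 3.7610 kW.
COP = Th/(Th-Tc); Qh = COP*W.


COP = 306.5850 / 29.6960 = 10.3241
Qh = 10.3241 * 3.7610 = 38.8290 kW

COP = 10.3241, Qh = 38.8290 kW


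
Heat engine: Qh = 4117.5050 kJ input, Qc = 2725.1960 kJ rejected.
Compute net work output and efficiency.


W = 4117.5050 - 2725.1960 = 1392.3090 kJ
eta = 1392.3090 / 4117.5050 = 0.3381 = 33.8144%

W = 1392.3090 kJ, eta = 33.8144%


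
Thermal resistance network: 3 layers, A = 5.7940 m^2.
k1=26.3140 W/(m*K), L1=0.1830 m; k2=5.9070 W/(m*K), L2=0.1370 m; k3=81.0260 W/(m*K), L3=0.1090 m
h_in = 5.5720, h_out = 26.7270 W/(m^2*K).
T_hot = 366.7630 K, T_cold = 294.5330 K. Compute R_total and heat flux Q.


R_conv_in = 1/(5.5720*5.7940) = 0.0310
R_1 = 0.1830/(26.3140*5.7940) = 0.0012
R_2 = 0.1370/(5.9070*5.7940) = 0.0040
R_3 = 0.1090/(81.0260*5.7940) = 0.0002
R_conv_out = 1/(26.7270*5.7940) = 0.0065
R_total = 0.0429 K/W
Q = 72.2300 / 0.0429 = 1684.9434 W

R_total = 0.0429 K/W, Q = 1684.9434 W


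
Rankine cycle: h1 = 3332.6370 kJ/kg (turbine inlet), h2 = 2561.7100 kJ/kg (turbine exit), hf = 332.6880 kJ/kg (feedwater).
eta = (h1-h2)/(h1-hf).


W = 770.9270 kJ/kg
Q_in = 2999.9490 kJ/kg
eta = 0.2570 = 25.6980%

eta = 25.6980%


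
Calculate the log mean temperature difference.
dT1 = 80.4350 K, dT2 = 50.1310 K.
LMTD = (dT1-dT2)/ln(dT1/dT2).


dT1/dT2 = 1.6045
ln(dT1/dT2) = 0.4728
LMTD = 30.3040 / 0.4728 = 64.0934 K

64.0934 K


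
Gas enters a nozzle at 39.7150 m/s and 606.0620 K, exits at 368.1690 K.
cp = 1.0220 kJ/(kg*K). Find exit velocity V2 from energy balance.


dT = 237.8930 K
2*cp*1000*dT = 486253.2920
V1^2 = 1577.2812
V2 = sqrt(487830.5732) = 698.4487 m/s

698.4487 m/s


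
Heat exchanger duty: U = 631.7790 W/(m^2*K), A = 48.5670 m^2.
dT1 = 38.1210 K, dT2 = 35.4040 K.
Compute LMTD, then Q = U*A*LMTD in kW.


LMTD = 36.7458 K
Q = 631.7790 * 48.5670 * 36.7458 = 1127492.5995 W = 1127.4926 kW

1127.4926 kW


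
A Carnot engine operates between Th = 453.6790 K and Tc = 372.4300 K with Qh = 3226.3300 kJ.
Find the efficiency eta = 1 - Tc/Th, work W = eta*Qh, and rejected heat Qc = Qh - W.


eta = 1 - 372.4300/453.6790 = 0.1791
W = 0.1791 * 3226.3300 = 577.8008 kJ
Qc = 3226.3300 - 577.8008 = 2648.5292 kJ

eta = 17.9089%, W = 577.8008 kJ, Qc = 2648.5292 kJ


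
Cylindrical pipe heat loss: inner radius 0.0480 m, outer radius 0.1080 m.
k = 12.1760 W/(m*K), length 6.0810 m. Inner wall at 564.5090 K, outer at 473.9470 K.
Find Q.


dT = 90.5620 K
ln(ro/ri) = 0.8109
Q = 2*pi*12.1760*6.0810*90.5620 / 0.8109 = 51954.3641 W

51954.3641 W


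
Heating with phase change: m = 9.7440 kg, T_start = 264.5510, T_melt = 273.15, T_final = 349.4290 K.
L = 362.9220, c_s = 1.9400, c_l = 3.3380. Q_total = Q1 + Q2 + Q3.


Q1 (sensible, solid) = 9.7440 * 1.9400 * 8.5990 = 162.5500 kJ
Q2 (latent) = 9.7440 * 362.9220 = 3536.3120 kJ
Q3 (sensible, liquid) = 9.7440 * 3.3380 * 76.2790 = 2481.0105 kJ
Q_total = 6179.8724 kJ

6179.8724 kJ


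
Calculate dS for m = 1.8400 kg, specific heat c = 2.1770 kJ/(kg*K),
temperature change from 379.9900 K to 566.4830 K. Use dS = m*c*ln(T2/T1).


T2/T1 = 1.4908
ln(T2/T1) = 0.3993
dS = 1.8400 * 2.1770 * 0.3993 = 1.5995 kJ/K

1.5995 kJ/K


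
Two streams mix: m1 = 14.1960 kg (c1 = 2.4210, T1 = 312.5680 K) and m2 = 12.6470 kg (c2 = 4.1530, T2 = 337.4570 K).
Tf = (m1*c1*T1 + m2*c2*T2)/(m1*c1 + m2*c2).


num = 28466.7493
den = 86.8915
Tf = 327.6126 K

327.6126 K


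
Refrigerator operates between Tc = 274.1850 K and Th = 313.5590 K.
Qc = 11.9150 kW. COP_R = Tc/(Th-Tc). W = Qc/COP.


COP = 274.1850 / 39.3740 = 6.9636
W = 11.9150 / 6.9636 = 1.7110 kW

COP = 6.9636, W = 1.7110 kW


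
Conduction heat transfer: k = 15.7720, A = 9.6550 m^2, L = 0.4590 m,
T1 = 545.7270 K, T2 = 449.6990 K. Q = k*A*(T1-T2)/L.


dT = 96.0280 K
Q = 15.7720 * 9.6550 * 96.0280 / 0.4590 = 31858.4208 W

31858.4208 W


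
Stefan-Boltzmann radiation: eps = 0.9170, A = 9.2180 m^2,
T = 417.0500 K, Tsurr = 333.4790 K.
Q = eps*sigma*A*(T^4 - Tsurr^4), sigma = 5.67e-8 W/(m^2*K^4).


T^4 = 3.0252e+10
Tsurr^4 = 1.2367e+10
Q = 0.9170 * 5.67e-8 * 9.2180 * 1.7885e+10 = 8571.7346 W

8571.7346 W


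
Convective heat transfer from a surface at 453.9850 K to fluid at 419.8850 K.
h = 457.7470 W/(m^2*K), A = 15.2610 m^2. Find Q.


dT = 34.1000 K
Q = 457.7470 * 15.2610 * 34.1000 = 238211.5846 W

238211.5846 W


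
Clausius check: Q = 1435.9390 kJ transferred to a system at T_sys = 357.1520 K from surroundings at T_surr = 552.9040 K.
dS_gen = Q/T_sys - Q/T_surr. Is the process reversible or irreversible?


dS_sys = 1435.9390/357.1520 = 4.0205 kJ/K
dS_surr = -1435.9390/552.9040 = -2.5971 kJ/K
dS_gen = 4.0205 - 2.5971 = 1.4234 kJ/K (irreversible)

dS_gen = 1.4234 kJ/K, irreversible


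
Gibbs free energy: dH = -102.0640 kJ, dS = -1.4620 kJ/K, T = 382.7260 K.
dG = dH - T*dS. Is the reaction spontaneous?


T*dS = 382.7260 * -1.4620 = -559.5454 kJ
dG = -102.0640 + 559.5454 = 457.4814 kJ (non-spontaneous)

dG = 457.4814 kJ, non-spontaneous


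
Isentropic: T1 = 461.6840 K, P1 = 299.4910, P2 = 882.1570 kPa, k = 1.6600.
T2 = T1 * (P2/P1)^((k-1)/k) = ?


(k-1)/k = 0.3976
(P2/P1)^exp = 1.5365
T2 = 461.6840 * 1.5365 = 709.3804 K

709.3804 K


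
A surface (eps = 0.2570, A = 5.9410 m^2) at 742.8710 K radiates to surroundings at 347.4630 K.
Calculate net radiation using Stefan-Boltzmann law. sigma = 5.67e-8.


T^4 = 3.0455e+11
Tsurr^4 = 1.4576e+10
Q = 0.2570 * 5.67e-8 * 5.9410 * 2.8997e+11 = 25103.2392 W

25103.2392 W


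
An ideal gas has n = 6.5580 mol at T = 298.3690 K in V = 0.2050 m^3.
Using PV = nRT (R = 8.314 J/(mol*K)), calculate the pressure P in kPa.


P = nRT/V = 6.5580 * 8.314 * 298.3690 / 0.2050
= 16268.0362 / 0.2050 = 79356.2743 Pa = 79.3563 kPa

79.3563 kPa


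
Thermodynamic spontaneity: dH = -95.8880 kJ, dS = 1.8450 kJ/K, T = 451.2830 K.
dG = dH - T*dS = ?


T*dS = 451.2830 * 1.8450 = 832.6171 kJ
dG = -95.8880 - 832.6171 = -928.5051 kJ (spontaneous)

dG = -928.5051 kJ, spontaneous


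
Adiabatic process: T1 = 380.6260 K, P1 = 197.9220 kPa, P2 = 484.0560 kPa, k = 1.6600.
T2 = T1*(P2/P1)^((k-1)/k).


(k-1)/k = 0.3976
(P2/P1)^exp = 1.4270
T2 = 380.6260 * 1.4270 = 543.1542 K

543.1542 K


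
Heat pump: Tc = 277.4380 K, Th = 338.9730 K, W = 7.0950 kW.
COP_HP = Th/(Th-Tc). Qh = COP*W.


COP = 338.9730 / 61.5350 = 5.5086
Qh = 5.5086 * 7.0950 = 39.0837 kW

COP = 5.5086, Qh = 39.0837 kW


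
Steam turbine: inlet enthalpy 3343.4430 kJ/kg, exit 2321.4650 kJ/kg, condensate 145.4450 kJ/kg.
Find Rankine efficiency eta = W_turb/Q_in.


W = 1021.9780 kJ/kg
Q_in = 3197.9980 kJ/kg
eta = 0.3196 = 31.9568%

eta = 31.9568%


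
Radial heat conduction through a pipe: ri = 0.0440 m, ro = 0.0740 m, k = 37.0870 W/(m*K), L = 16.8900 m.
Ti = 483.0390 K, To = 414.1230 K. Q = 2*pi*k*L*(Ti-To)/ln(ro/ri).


dT = 68.9160 K
ln(ro/ri) = 0.5199
Q = 2*pi*37.0870*16.8900*68.9160 / 0.5199 = 521737.3974 W

521737.3974 W


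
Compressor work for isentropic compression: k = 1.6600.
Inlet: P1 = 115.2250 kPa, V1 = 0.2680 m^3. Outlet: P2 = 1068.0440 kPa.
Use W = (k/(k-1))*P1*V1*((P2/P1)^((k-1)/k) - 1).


(k-1)/k = 0.3976
(P2/P1)^exp = 2.4237
W = 2.5152 * 115.2250 * 0.2680 * (2.4237 - 1) = 110.5803 kJ

110.5803 kJ


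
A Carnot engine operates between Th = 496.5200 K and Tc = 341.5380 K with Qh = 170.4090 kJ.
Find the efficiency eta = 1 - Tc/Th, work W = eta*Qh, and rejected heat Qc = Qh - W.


eta = 1 - 341.5380/496.5200 = 0.3121
W = 0.3121 * 170.4090 = 53.1909 kJ
Qc = 170.4090 - 53.1909 = 117.2181 kJ

eta = 31.2136%, W = 53.1909 kJ, Qc = 117.2181 kJ


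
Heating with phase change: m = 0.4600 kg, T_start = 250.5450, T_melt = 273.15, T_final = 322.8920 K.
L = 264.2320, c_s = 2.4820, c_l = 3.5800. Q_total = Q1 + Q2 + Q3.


Q1 (sensible, solid) = 0.4600 * 2.4820 * 22.6050 = 25.8086 kJ
Q2 (latent) = 0.4600 * 264.2320 = 121.5467 kJ
Q3 (sensible, liquid) = 0.4600 * 3.5800 * 49.7420 = 81.9151 kJ
Q_total = 229.2704 kJ

229.2704 kJ


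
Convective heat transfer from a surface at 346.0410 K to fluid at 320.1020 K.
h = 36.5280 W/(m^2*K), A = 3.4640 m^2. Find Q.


dT = 25.9390 K
Q = 36.5280 * 3.4640 * 25.9390 = 3282.1393 W

3282.1393 W


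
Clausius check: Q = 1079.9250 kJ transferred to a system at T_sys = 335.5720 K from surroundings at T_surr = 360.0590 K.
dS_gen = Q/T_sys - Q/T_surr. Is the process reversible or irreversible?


dS_sys = 1079.9250/335.5720 = 3.2182 kJ/K
dS_surr = -1079.9250/360.0590 = -2.9993 kJ/K
dS_gen = 3.2182 - 2.9993 = 0.2189 kJ/K (irreversible)

dS_gen = 0.2189 kJ/K, irreversible


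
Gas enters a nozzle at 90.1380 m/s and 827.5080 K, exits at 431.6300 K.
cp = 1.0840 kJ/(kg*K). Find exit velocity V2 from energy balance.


dT = 395.8780 K
2*cp*1000*dT = 858263.5040
V1^2 = 8124.8590
V2 = sqrt(866388.3630) = 930.7999 m/s

930.7999 m/s


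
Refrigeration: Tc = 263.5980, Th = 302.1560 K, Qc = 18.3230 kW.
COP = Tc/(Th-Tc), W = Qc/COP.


COP = 263.5980 / 38.5580 = 6.8364
W = 18.3230 / 6.8364 = 2.6802 kW

COP = 6.8364, W = 2.6802 kW


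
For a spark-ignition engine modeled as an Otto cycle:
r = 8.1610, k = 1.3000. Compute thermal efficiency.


r^(k-1) = 1.8773
eta = 1 - 1/1.8773 = 0.4673 = 46.7307%

46.7307%


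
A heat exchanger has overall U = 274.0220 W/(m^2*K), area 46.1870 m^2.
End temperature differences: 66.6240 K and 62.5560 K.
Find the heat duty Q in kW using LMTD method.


LMTD = 64.5686 K
Q = 274.0220 * 46.1870 * 64.5686 = 817197.1598 W = 817.1972 kW

817.1972 kW


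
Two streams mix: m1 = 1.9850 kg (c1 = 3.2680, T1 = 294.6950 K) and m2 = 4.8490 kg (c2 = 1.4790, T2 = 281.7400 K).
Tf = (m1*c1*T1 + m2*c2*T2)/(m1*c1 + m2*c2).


num = 3932.2272
den = 13.6587
Tf = 287.8928 K

287.8928 K


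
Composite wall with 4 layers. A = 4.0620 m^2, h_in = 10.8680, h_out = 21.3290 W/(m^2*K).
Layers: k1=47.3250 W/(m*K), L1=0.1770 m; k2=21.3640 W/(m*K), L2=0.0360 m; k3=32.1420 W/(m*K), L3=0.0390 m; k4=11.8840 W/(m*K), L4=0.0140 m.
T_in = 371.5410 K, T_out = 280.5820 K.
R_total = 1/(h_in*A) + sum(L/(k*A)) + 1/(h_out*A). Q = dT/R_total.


R_conv_in = 1/(10.8680*4.0620) = 0.0227
R_1 = 0.1770/(47.3250*4.0620) = 0.0009
R_2 = 0.0360/(21.3640*4.0620) = 0.0004
R_3 = 0.0390/(32.1420*4.0620) = 0.0003
R_4 = 0.0140/(11.8840*4.0620) = 0.0003
R_conv_out = 1/(21.3290*4.0620) = 0.0115
R_total = 0.0361 K/W
Q = 90.9590 / 0.0361 = 2518.3318 W

R_total = 0.0361 K/W, Q = 2518.3318 W


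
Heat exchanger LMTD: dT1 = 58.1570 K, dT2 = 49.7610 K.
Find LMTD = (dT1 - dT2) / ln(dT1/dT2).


dT1/dT2 = 1.1687
ln(dT1/dT2) = 0.1559
LMTD = 8.3960 / 0.1559 = 53.8500 K

53.8500 K


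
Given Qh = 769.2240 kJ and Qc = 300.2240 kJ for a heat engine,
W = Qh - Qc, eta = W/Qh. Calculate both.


W = 769.2240 - 300.2240 = 469.0000 kJ
eta = 469.0000 / 769.2240 = 0.6097 = 60.9705%

W = 469.0000 kJ, eta = 60.9705%


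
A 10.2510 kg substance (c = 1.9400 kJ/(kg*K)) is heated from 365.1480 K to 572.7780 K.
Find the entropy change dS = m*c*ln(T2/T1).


T2/T1 = 1.5686
ln(T2/T1) = 0.4502
dS = 10.2510 * 1.9400 * 0.4502 = 8.9530 kJ/K

8.9530 kJ/K


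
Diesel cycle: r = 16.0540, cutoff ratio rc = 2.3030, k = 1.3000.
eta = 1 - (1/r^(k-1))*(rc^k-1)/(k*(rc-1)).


r^(k-1) = 2.2997
rc^k = 2.9579
eta = 0.4974 = 49.7396%

49.7396%


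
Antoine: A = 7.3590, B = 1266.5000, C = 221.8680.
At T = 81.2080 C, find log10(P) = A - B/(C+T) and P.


C+T = 303.0760
B/(C+T) = 4.1788
log10(P) = 7.3590 - 4.1788 = 3.1802
P = 10^3.1802 = 1514.1893 mmHg

1514.1893 mmHg


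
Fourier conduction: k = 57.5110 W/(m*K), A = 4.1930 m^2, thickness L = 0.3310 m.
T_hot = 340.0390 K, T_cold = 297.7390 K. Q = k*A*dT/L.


dT = 42.3000 K
Q = 57.5110 * 4.1930 * 42.3000 / 0.3310 = 30816.8437 W

30816.8437 W


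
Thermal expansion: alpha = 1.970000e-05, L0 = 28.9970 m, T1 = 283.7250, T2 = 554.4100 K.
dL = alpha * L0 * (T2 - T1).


dT = 270.6850 K
dL = 1.970000e-05 * 28.9970 * 270.6850 = 0.154626 m
L_final = 29.151626 m

dL = 0.154626 m


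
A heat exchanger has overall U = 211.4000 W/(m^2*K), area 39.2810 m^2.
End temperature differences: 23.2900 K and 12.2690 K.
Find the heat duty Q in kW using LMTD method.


LMTD = 17.1948 K
Q = 211.4000 * 39.2810 * 17.1948 = 142785.9587 W = 142.7860 kW

142.7860 kW


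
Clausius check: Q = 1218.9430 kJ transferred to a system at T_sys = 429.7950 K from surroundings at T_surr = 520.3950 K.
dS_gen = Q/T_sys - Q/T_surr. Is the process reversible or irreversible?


dS_sys = 1218.9430/429.7950 = 2.8361 kJ/K
dS_surr = -1218.9430/520.3950 = -2.3423 kJ/K
dS_gen = 2.8361 - 2.3423 = 0.4938 kJ/K (irreversible)

dS_gen = 0.4938 kJ/K, irreversible


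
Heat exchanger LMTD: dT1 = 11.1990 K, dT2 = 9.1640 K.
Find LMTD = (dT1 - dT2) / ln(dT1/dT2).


dT1/dT2 = 1.2221
ln(dT1/dT2) = 0.2005
LMTD = 2.0350 / 0.2005 = 10.1475 K

10.1475 K


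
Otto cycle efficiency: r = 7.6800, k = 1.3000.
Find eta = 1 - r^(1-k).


r^(k-1) = 1.8434
eta = 1 - 1/1.8434 = 0.4575 = 45.7510%

45.7510%


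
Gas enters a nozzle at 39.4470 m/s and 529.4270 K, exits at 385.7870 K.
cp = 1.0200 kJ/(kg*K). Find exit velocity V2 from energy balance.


dT = 143.6400 K
2*cp*1000*dT = 293025.6000
V1^2 = 1556.0658
V2 = sqrt(294581.6658) = 542.7538 m/s

542.7538 m/s


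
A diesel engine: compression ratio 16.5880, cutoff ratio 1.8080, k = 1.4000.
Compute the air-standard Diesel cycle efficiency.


r^(k-1) = 3.0755
rc^k = 2.2913
eta = 0.6288 = 62.8839%

62.8839%


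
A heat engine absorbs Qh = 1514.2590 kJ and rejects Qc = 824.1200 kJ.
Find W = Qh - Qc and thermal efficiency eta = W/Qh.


W = 1514.2590 - 824.1200 = 690.1390 kJ
eta = 690.1390 / 1514.2590 = 0.4558 = 45.5760%

W = 690.1390 kJ, eta = 45.5760%


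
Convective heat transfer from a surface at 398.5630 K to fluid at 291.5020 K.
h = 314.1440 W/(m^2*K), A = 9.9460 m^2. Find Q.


dT = 107.0610 K
Q = 314.1440 * 9.9460 * 107.0610 = 334509.5490 W

334509.5490 W


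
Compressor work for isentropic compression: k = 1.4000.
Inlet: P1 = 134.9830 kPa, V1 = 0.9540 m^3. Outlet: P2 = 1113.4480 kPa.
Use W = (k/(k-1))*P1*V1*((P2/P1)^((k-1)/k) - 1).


(k-1)/k = 0.2857
(P2/P1)^exp = 1.8274
W = 3.5000 * 134.9830 * 0.9540 * (1.8274 - 1) = 372.9015 kJ

372.9015 kJ


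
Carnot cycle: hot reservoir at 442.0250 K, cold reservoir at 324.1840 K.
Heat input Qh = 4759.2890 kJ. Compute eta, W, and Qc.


eta = 1 - 324.1840/442.0250 = 0.2666
W = 0.2666 * 4759.2890 = 1268.7956 kJ
Qc = 4759.2890 - 1268.7956 = 3490.4934 kJ

eta = 26.6594%, W = 1268.7956 kJ, Qc = 3490.4934 kJ


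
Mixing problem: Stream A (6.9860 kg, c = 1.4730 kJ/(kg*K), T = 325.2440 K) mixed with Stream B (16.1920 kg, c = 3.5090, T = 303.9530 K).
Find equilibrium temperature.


num = 20616.8026
den = 67.1081
Tf = 307.2178 K

307.2178 K


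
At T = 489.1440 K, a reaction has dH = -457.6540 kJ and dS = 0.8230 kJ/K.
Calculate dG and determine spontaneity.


T*dS = 489.1440 * 0.8230 = 402.5655 kJ
dG = -457.6540 - 402.5655 = -860.2195 kJ (spontaneous)

dG = -860.2195 kJ, spontaneous


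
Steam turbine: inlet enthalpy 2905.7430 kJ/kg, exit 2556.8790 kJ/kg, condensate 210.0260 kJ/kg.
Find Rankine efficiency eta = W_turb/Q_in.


W = 348.8640 kJ/kg
Q_in = 2695.7170 kJ/kg
eta = 0.1294 = 12.9414%

eta = 12.9414%


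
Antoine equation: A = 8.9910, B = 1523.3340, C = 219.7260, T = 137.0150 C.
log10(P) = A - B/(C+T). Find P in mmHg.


C+T = 356.7410
B/(C+T) = 4.2701
log10(P) = 8.9910 - 4.2701 = 4.7209
P = 10^4.7209 = 52584.7772 mmHg

52584.7772 mmHg


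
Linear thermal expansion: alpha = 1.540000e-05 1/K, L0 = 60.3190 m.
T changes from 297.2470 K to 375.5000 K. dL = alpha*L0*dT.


dT = 78.2530 K
dL = 1.540000e-05 * 60.3190 * 78.2530 = 0.072690 m
L_final = 60.391690 m

dL = 0.072690 m


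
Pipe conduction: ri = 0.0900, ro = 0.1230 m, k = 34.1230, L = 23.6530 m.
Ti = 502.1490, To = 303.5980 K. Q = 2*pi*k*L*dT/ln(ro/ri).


dT = 198.5510 K
ln(ro/ri) = 0.3124
Q = 2*pi*34.1230*23.6530*198.5510 / 0.3124 = 3223365.5035 W

3223365.5035 W


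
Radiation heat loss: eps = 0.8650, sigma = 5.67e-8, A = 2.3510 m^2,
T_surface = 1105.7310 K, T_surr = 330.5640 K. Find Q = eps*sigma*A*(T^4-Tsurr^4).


T^4 = 1.4949e+12
Tsurr^4 = 1.1940e+10
Q = 0.8650 * 5.67e-8 * 2.3510 * 1.4829e+12 = 170988.4495 W

170988.4495 W


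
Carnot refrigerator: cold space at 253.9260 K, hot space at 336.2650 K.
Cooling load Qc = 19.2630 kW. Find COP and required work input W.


COP = 253.9260 / 82.3390 = 3.0839
W = 19.2630 / 3.0839 = 6.2463 kW

COP = 3.0839, W = 6.2463 kW


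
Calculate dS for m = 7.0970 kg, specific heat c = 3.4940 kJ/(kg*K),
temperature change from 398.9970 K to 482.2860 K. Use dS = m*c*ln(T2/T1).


T2/T1 = 1.2087
ln(T2/T1) = 0.1896
dS = 7.0970 * 3.4940 * 0.1896 = 4.7011 kJ/K

4.7011 kJ/K


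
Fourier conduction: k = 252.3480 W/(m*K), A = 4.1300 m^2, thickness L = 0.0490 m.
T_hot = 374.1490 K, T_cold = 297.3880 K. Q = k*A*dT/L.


dT = 76.7610 K
Q = 252.3480 * 4.1300 * 76.7610 / 0.0490 = 1632655.1498 W

1632655.1498 W


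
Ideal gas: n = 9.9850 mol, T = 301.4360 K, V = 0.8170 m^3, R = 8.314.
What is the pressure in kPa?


P = nRT/V = 9.9850 * 8.314 * 301.4360 / 0.8170
= 25023.7970 / 0.8170 = 30628.8824 Pa = 30.6289 kPa

30.6289 kPa


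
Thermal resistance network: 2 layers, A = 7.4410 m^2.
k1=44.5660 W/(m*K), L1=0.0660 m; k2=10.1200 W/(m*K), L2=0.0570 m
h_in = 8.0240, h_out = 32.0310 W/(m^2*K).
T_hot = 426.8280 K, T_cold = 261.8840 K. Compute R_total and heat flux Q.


R_conv_in = 1/(8.0240*7.4410) = 0.0167
R_1 = 0.0660/(44.5660*7.4410) = 0.0002
R_2 = 0.0570/(10.1200*7.4410) = 0.0008
R_conv_out = 1/(32.0310*7.4410) = 0.0042
R_total = 0.0219 K/W
Q = 164.9440 / 0.0219 = 7531.6277 W

R_total = 0.0219 K/W, Q = 7531.6277 W


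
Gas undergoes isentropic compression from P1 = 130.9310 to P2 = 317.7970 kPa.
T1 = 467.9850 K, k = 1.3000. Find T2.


(k-1)/k = 0.2308
(P2/P1)^exp = 1.2271
T2 = 467.9850 * 1.2271 = 574.2524 K

574.2524 K


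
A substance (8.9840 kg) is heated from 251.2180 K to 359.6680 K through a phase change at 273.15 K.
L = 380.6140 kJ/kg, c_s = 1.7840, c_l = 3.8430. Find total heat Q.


Q1 (sensible, solid) = 8.9840 * 1.7840 * 21.9320 = 351.5142 kJ
Q2 (latent) = 8.9840 * 380.6140 = 3419.4362 kJ
Q3 (sensible, liquid) = 8.9840 * 3.8430 * 86.5180 = 2987.0782 kJ
Q_total = 6758.0286 kJ

6758.0286 kJ


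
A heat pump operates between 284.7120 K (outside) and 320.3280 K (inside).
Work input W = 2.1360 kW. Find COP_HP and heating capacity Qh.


COP = 320.3280 / 35.6160 = 8.9939
Qh = 8.9939 * 2.1360 = 19.2110 kW

COP = 8.9939, Qh = 19.2110 kW


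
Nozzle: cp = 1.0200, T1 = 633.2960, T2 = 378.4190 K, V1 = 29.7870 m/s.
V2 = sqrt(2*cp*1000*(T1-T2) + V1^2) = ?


dT = 254.8770 K
2*cp*1000*dT = 519949.0800
V1^2 = 887.2654
V2 = sqrt(520836.3454) = 721.6899 m/s

721.6899 m/s


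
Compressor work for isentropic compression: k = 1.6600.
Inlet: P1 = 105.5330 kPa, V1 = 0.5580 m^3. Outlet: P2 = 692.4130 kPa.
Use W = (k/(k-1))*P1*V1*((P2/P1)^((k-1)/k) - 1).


(k-1)/k = 0.3976
(P2/P1)^exp = 2.1126
W = 2.5152 * 105.5330 * 0.5580 * (2.1126 - 1) = 164.7916 kJ

164.7916 kJ


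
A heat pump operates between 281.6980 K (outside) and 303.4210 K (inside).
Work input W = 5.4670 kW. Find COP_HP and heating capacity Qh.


COP = 303.4210 / 21.7230 = 13.9677
Qh = 13.9677 * 5.4670 = 76.3616 kW

COP = 13.9677, Qh = 76.3616 kW


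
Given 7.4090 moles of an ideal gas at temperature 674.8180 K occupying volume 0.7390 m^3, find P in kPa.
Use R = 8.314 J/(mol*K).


P = nRT/V = 7.4090 * 8.314 * 674.8180 / 0.7390
= 41567.7266 / 0.7390 = 56248.6152 Pa = 56.2486 kPa

56.2486 kPa


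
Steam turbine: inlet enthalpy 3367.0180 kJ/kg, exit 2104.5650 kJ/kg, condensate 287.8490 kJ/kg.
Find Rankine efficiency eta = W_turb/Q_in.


W = 1262.4530 kJ/kg
Q_in = 3079.1690 kJ/kg
eta = 0.4100 = 40.9998%

eta = 40.9998%


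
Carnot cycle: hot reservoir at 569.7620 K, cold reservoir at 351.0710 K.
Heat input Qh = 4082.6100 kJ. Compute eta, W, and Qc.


eta = 1 - 351.0710/569.7620 = 0.3838
W = 0.3838 * 4082.6100 = 1567.0228 kJ
Qc = 4082.6100 - 1567.0228 = 2515.5872 kJ

eta = 38.3829%, W = 1567.0228 kJ, Qc = 2515.5872 kJ


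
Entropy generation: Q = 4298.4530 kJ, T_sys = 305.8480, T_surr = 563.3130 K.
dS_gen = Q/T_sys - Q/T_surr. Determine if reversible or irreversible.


dS_sys = 4298.4530/305.8480 = 14.0542 kJ/K
dS_surr = -4298.4530/563.3130 = -7.6307 kJ/K
dS_gen = 14.0542 - 7.6307 = 6.4235 kJ/K (irreversible)

dS_gen = 6.4235 kJ/K, irreversible


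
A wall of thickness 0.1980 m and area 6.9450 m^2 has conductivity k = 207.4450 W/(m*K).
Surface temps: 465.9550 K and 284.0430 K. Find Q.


dT = 181.9120 K
Q = 207.4450 * 6.9450 * 181.9120 / 0.1980 = 1323644.5629 W

1323644.5629 W


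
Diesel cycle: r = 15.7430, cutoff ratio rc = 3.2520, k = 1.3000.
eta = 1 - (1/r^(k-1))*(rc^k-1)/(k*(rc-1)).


r^(k-1) = 2.2863
rc^k = 4.6323
eta = 0.4573 = 45.7322%

45.7322%


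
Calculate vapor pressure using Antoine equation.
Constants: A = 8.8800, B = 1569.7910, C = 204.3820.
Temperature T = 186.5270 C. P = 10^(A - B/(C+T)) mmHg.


C+T = 390.9090
B/(C+T) = 4.0157
log10(P) = 8.8800 - 4.0157 = 4.8643
P = 10^4.8643 = 73156.7911 mmHg

73156.7911 mmHg


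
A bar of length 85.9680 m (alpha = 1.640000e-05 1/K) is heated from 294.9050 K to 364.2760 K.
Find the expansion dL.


dT = 69.3710 K
dL = 1.640000e-05 * 85.9680 * 69.3710 = 0.097804 m
L_final = 86.065804 m

dL = 0.097804 m


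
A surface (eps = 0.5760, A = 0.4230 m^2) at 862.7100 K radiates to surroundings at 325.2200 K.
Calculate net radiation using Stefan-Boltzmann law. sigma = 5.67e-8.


T^4 = 5.5394e+11
Tsurr^4 = 1.1187e+10
Q = 0.5760 * 5.67e-8 * 0.4230 * 5.4275e+11 = 7497.9885 W

7497.9885 W


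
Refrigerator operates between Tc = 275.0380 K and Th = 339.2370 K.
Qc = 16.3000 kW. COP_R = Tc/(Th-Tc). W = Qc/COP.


COP = 275.0380 / 64.1990 = 4.2841
W = 16.3000 / 4.2841 = 3.8047 kW

COP = 4.2841, W = 3.8047 kW


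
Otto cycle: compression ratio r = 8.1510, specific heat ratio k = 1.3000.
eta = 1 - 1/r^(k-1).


r^(k-1) = 1.8766
eta = 1 - 1/1.8766 = 0.4671 = 46.7111%

46.7111%


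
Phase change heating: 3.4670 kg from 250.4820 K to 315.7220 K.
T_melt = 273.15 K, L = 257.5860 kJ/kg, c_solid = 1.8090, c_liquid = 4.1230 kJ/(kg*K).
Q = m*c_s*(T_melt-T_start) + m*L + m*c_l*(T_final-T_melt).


Q1 (sensible, solid) = 3.4670 * 1.8090 * 22.6680 = 142.1692 kJ
Q2 (latent) = 3.4670 * 257.5860 = 893.0507 kJ
Q3 (sensible, liquid) = 3.4670 * 4.1230 * 42.5720 = 608.5429 kJ
Q_total = 1643.7628 kJ

1643.7628 kJ


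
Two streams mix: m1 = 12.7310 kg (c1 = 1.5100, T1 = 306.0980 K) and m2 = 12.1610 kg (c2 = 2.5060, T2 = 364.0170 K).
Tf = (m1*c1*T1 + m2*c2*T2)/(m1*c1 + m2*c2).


num = 16977.9575
den = 49.6993
Tf = 341.6138 K

341.6138 K
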